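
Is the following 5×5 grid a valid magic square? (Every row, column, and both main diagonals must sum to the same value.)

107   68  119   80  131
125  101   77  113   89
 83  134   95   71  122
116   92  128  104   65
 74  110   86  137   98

Row 1: 107 + 68 + 119 + 80 + 131 = 505.
Row 2: 125 + 101 + 77 + 113 + 89 = 505.
Row 3: 83 + 134 + 95 + 71 + 122 = 505.
Row 4: 116 + 92 + 128 + 104 + 65 = 505.
Row 5: 74 + 110 + 86 + 137 + 98 = 505.
Column 1: 107 + 125 + 83 + 116 + 74 = 505.
Column 2: 68 + 101 + 134 + 92 + 110 = 505.
Column 3: 119 + 77 + 95 + 128 + 86 = 505.
Column 4: 80 + 113 + 71 + 104 + 137 = 505.
Column 5: 131 + 89 + 122 + 65 + 98 = 505.
Main diagonal: 107 + 101 + 95 + 104 + 98 = 505.
Anti-diagonal: 131 + 113 + 95 + 92 + 74 = 505.
All lines sum to 505.

Yes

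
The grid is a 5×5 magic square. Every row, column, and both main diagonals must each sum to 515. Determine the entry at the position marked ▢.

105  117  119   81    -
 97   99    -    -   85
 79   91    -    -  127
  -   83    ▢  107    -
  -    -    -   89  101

Row 1 needs 515; the known cells sum to 422, so (1,5) = 93.
From column 2, 515 − (117 + 99 + 91 + 83) gives (5,2) = 125.
Column 5 must total 515; the given cells sum to 406, so (4,5) = 109.
Main diagonal must total 515; the given cells sum to 412, so (3,3) = 103.
Row 3 needs 515; the known cells sum to 400, so (3,4) = 115.
Column 4 needs 515; the known cells sum to 392, so (2,4) = 123.
The remaining cell in anti-diagonal is (5,1) = 515 − 402 = 113.
Using row 2: 97 + 99 + 123 + 85 + ? → (2,3) = 515 − 404 = 111.
The remaining cell in row 5 is (5,3) = 515 − 428 = 87.
The remaining cell in column 1 is (4,1) = 515 − 394 = 121.
Column 3 needs 515; the known cells sum to 420, so (4,3) = 95.

95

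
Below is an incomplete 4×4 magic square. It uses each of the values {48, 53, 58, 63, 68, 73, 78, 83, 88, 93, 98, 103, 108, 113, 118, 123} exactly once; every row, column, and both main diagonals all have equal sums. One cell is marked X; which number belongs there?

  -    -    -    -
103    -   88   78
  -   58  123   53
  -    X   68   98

The 16 entries sum to 1368, so each line sums to 1368/4 = 342.
Row 2: 103 + 88 + 78 + ? = 342, so (2,2) = 73.
Row 3 needs 342; the known cells sum to 234, so (3,1) = 108.
Using column 3: 88 + 123 + 68 + ? → (1,3) = 342 − 279 = 63.
Using column 4: 78 + 53 + 98 + ? → (1,4) = 342 − 229 = 113.
Main diagonal: 73 + 123 + 98 + ? = 342, so (1,1) = 48.
Anti-diagonal needs 342; the known cells sum to 259, so (4,1) = 83.
The remaining cell in row 1 is (1,2) = 342 − 224 = 118.
Using row 4: 83 + 68 + 98 + ? → (4,2) = 342 − 249 = 93.

93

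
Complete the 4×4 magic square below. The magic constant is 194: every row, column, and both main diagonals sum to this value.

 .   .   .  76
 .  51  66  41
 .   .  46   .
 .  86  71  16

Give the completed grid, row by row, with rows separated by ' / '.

Row 2 must total 194; the given cells sum to 158, so (2,1) = 36.
Row 4: 86 + 71 + 16 + ? = 194, so (4,1) = 21.
Using column 3: 66 + 46 + 71 + ? → (1,3) = 194 − 183 = 11.
From column 4, 194 − (76 + 41 + 16) gives (3,4) = 61.
From main diagonal, 194 − (51 + 46 + 16) gives (1,1) = 81.
The remaining cell in anti-diagonal is (3,2) = 194 − 163 = 31.
The remaining cell in row 1 is (1,2) = 194 − 168 = 26.
Row 3 must total 194; the given cells sum to 138, so (3,1) = 56.

81 26 11 76 / 36 51 66 41 / 56 31 46 61 / 21 86 71 16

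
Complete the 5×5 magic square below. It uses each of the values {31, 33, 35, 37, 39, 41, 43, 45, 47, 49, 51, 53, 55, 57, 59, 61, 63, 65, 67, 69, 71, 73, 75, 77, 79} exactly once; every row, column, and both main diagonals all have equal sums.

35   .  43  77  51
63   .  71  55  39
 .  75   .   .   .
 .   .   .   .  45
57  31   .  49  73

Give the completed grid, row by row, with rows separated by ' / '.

35 69 43 77 51 / 63 47 71 55 39 / 41 75 59 33 67 / 79 53 37 61 45 / 57 31 65 49 73

The 25 entries sum to 1375, so each line sums to 1375/5 = 275.
The remaining cell in row 1 is (1,2) = 275 − 206 = 69.
Row 2 needs 275; the known cells sum to 228, so (2,2) = 47.
From row 5, 275 − (57 + 31 + 49 + 73) gives (5,3) = 65.
Using column 2: 69 + 47 + 75 + 31 + ? → (4,2) = 275 − 222 = 53.
Column 5 must total 275; the given cells sum to 208, so (3,5) = 67.
Using anti-diagonal: 51 + 55 + 53 + 57 + ? → (3,3) = 275 − 216 = 59.
From column 3, 275 − (43 + 71 + 59 + 65) gives (4,3) = 37.
From main diagonal, 275 − (35 + 47 + 59 + 73) gives (4,4) = 61.
Row 4: 53 + 37 + 61 + 45 + ? = 275, so (4,1) = 79.
The remaining cell in column 1 is (3,1) = 275 − 234 = 41.
From column 4, 275 − (77 + 55 + 61 + 49) gives (3,4) = 33.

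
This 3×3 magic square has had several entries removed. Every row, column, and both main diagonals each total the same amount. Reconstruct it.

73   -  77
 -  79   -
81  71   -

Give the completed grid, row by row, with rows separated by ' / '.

73 87 77 / 83 79 75 / 81 71 85

Anti-diagonal is already complete: 77 + 79 + 81 = 237, so that is the magic constant.
Using row 1: 73 + 77 + ? → (1,2) = 237 − 150 = 87.
Row 3 needs 237; the known cells sum to 152, so (3,3) = 85.
Column 1 must total 237; the given cells sum to 154, so (2,1) = 83.
Column 3 needs 237; the known cells sum to 162, so (2,3) = 75.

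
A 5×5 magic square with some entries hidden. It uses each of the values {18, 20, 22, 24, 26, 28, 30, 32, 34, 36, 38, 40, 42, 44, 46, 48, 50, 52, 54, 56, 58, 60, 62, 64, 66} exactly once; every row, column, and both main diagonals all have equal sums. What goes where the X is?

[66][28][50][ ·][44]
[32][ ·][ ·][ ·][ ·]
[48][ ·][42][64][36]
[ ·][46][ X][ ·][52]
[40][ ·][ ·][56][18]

58

The 25 entries sum to 1050, so each line sums to 1050/5 = 210.
Row 1: 66 + 28 + 50 + 44 + ? = 210, so (1,4) = 22.
Using row 3: 48 + 42 + 64 + 36 + ? → (3,2) = 210 − 190 = 20.
The remaining cell in column 1 is (4,1) = 210 − 186 = 24.
The remaining cell in column 5 is (2,5) = 210 − 150 = 60.
Anti-diagonal: 44 + 42 + 46 + 40 + ? = 210, so (2,4) = 38.
From column 4, 210 − (22 + 38 + 64 + 56) gives (4,4) = 30.
Main diagonal must total 210; the given cells sum to 156, so (2,2) = 54.
Row 2 must total 210; the given cells sum to 184, so (2,3) = 26.
Using row 4: 24 + 46 + 30 + 52 + ? → (4,3) = 210 − 152 = 58.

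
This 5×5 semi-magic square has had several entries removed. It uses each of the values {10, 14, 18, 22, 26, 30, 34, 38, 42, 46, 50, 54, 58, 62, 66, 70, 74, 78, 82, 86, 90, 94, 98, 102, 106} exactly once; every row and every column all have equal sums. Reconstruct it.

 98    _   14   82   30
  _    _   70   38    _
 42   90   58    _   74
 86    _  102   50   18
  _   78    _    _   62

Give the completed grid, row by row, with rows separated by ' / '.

98 66 14 82 30 / 54 22 70 38 106 / 42 90 58 26 74 / 86 34 102 50 18 / 10 78 46 94 62

The 25 entries sum to 1450, so each line sums to 1450/5 = 290.
The remaining cell in row 1 is (1,2) = 290 − 224 = 66.
Using row 3: 42 + 90 + 58 + 74 + ? → (3,4) = 290 − 264 = 26.
Row 4: 86 + 102 + 50 + 18 + ? = 290, so (4,2) = 34.
From column 2, 290 − (66 + 90 + 34 + 78) gives (2,2) = 22.
Column 3 must total 290; the given cells sum to 244, so (5,3) = 46.
From column 4, 290 − (82 + 38 + 26 + 50) gives (5,4) = 94.
The remaining cell in column 5 is (2,5) = 290 − 184 = 106.
Row 2 needs 290; the known cells sum to 236, so (2,1) = 54.
Row 5 needs 290; the known cells sum to 280, so (5,1) = 10.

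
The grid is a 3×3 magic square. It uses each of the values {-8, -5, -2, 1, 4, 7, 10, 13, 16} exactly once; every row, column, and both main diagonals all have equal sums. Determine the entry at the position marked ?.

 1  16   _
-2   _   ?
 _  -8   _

10

The 9 entries sum to 36, so each line sums to 36/3 = 12.
Row 1 needs 12; the known cells sum to 17, so (1,3) = -5.
From column 1, 12 − (1 + (-2)) gives (3,1) = 13.
Column 2 needs 12; the known cells sum to 8, so (2,2) = 4.
Using main diagonal: 1 + 4 + ? → (3,3) = 12 − 5 = 7.
Row 2: -2 + 4 + ? = 12, so (2,3) = 10.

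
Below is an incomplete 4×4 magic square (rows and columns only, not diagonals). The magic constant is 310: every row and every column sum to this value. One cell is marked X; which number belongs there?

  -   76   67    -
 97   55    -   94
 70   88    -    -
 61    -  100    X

Row 2 needs 310; the known cells sum to 246, so (2,3) = 64.
From column 1, 310 − (97 + 70 + 61) gives (1,1) = 82.
Using column 2: 76 + 55 + 88 + ? → (4,2) = 310 − 219 = 91.
The remaining cell in column 3 is (3,3) = 310 − 231 = 79.
Row 1 must total 310; the given cells sum to 225, so (1,4) = 85.
From row 3, 310 − (70 + 88 + 79) gives (3,4) = 73.
Using row 4: 61 + 91 + 100 + ? → (4,4) = 310 − 252 = 58.

58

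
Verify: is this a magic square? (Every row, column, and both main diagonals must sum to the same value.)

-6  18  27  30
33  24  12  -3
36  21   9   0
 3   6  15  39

Row 1: -6 + 18 + 27 + 30 = 69.
Row 2: 33 + 24 + 12 + (-3) = 66.
Row 3: 36 + 21 + 9 + 0 = 66.
Row 4: 3 + 6 + 15 + 39 = 63.
Column 1: -6 + 33 + 36 + 3 = 66.
Column 2: 18 + 24 + 21 + 6 = 69.
Column 3: 27 + 12 + 9 + 15 = 63.
Column 4: 30 + (-3) + 0 + 39 = 66.
Main diagonal: -6 + 24 + 9 + 39 = 66.
Anti-diagonal: 30 + 12 + 21 + 3 = 66.

No — row 3 sums to 66 but column 2 sums to 69.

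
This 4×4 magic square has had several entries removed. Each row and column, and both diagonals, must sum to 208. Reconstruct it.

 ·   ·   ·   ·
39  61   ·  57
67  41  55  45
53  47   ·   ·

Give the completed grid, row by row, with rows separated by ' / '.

From row 2, 208 − (39 + 61 + 57) gives (2,3) = 51.
Using column 1: 39 + 67 + 53 + ? → (1,1) = 208 − 159 = 49.
Column 2: 61 + 41 + 47 + ? = 208, so (1,2) = 59.
Main diagonal: 49 + 61 + 55 + ? = 208, so (4,4) = 43.
Anti-diagonal: 51 + 41 + 53 + ? = 208, so (1,4) = 63.
The remaining cell in row 1 is (1,3) = 208 − 171 = 37.
Row 4: 53 + 47 + 43 + ? = 208, so (4,3) = 65.

49 59 37 63 / 39 61 51 57 / 67 41 55 45 / 53 47 65 43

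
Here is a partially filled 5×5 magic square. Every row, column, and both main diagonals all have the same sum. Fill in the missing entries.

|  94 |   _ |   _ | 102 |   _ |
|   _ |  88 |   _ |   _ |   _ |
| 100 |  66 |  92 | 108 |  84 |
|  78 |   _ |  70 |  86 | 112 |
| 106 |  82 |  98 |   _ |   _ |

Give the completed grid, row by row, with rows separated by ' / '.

Row 3 is already complete: 100 + 66 + 92 + 108 + 84 = 450, so that is the magic constant.
Using row 4: 78 + 70 + 86 + 112 + ? → (4,2) = 450 − 346 = 104.
Using column 1: 94 + 100 + 78 + 106 + ? → (2,1) = 450 − 378 = 72.
Column 2: 88 + 66 + 104 + 82 + ? = 450, so (1,2) = 110.
Main diagonal: 94 + 88 + 92 + 86 + ? = 450, so (5,5) = 90.
Row 5 must total 450; the given cells sum to 376, so (5,4) = 74.
From column 4, 450 − (102 + 108 + 86 + 74) gives (2,4) = 80.
The remaining cell in anti-diagonal is (1,5) = 450 − 382 = 68.
From row 1, 450 − (94 + 110 + 102 + 68) gives (1,3) = 76.
Column 3 needs 450; the known cells sum to 336, so (2,3) = 114.
The remaining cell in column 5 is (2,5) = 450 − 354 = 96.

94 110 76 102 68 / 72 88 114 80 96 / 100 66 92 108 84 / 78 104 70 86 112 / 106 82 98 74 90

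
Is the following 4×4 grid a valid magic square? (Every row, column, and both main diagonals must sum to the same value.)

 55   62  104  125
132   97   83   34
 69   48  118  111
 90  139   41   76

Row 1: 55 + 62 + 104 + 125 = 346.
Row 2: 132 + 97 + 83 + 34 = 346.
Row 3: 69 + 48 + 118 + 111 = 346.
Row 4: 90 + 139 + 41 + 76 = 346.
Column 1: 55 + 132 + 69 + 90 = 346.
Column 2: 62 + 97 + 48 + 139 = 346.
Column 3: 104 + 83 + 118 + 41 = 346.
Column 4: 125 + 34 + 111 + 76 = 346.
Main diagonal: 55 + 97 + 118 + 76 = 346.
Anti-diagonal: 125 + 83 + 48 + 90 = 346.
All lines sum to 346.

Yes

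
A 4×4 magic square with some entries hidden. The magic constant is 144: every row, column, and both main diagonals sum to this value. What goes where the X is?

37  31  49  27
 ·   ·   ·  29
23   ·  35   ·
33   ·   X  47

From column 1, 144 − (37 + 23 + 33) gives (2,1) = 51.
Column 4 needs 144; the known cells sum to 103, so (3,4) = 41.
Main diagonal needs 144; the known cells sum to 119, so (2,2) = 25.
The remaining cell in row 2 is (2,3) = 144 − 105 = 39.
Row 3 needs 144; the known cells sum to 99, so (3,2) = 45.
Using column 2: 31 + 25 + 45 + ? → (4,2) = 144 − 101 = 43.
The remaining cell in column 3 is (4,3) = 144 − 123 = 21.

21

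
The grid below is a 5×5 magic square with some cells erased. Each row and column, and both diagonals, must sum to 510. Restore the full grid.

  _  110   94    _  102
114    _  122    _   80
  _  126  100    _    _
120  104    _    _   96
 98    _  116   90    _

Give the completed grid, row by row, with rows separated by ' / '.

Using column 3: 94 + 122 + 100 + 116 + ? → (4,3) = 510 − 432 = 78.
Using anti-diagonal: 102 + 100 + 104 + 98 + ? → (2,4) = 510 − 404 = 106.
The remaining cell in row 2 is (2,2) = 510 − 422 = 88.
Row 4: 120 + 104 + 78 + 96 + ? = 510, so (4,4) = 112.
Column 2: 110 + 88 + 126 + 104 + ? = 510, so (5,2) = 82.
Using row 5: 98 + 82 + 116 + 90 + ? → (5,5) = 510 − 386 = 124.
Using column 5: 102 + 80 + 96 + 124 + ? → (3,5) = 510 − 402 = 108.
The remaining cell in main diagonal is (1,1) = 510 − 424 = 86.
Row 1: 86 + 110 + 94 + 102 + ? = 510, so (1,4) = 118.
Column 1 needs 510; the known cells sum to 418, so (3,1) = 92.
The remaining cell in column 4 is (3,4) = 510 − 426 = 84.

86 110 94 118 102 / 114 88 122 106 80 / 92 126 100 84 108 / 120 104 78 112 96 / 98 82 116 90 124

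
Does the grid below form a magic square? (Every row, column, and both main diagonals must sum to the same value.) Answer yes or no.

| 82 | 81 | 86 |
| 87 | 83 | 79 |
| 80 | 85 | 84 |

Row 1: 82 + 81 + 86 = 249.
Row 2: 87 + 83 + 79 = 249.
Row 3: 80 + 85 + 84 = 249.
Column 1: 82 + 87 + 80 = 249.
Column 2: 81 + 83 + 85 = 249.
Column 3: 86 + 79 + 84 = 249.
Main diagonal: 82 + 83 + 84 = 249.
Anti-diagonal: 86 + 83 + 80 = 249.
All lines sum to 249.

Yes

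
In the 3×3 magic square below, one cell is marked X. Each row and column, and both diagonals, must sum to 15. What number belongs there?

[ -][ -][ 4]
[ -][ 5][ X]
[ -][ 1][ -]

Column 2 must total 15; the given cells sum to 6, so (1,2) = 9.
From anti-diagonal, 15 − (4 + 5) gives (3,1) = 6.
From row 1, 15 − (9 + 4) gives (1,1) = 2.
Row 3 must total 15; the given cells sum to 7, so (3,3) = 8.
The remaining cell in column 1 is (2,1) = 15 − 8 = 7.
Column 3: 4 + 8 + ? = 15, so (2,3) = 3.

3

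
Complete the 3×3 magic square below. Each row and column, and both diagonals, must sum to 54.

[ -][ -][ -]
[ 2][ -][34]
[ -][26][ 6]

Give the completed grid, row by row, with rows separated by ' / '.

From row 2, 54 − (2 + 34) gives (2,2) = 18.
Using row 3: 26 + 6 + ? → (3,1) = 54 − 32 = 22.
Column 1: 2 + 22 + ? = 54, so (1,1) = 30.
Using column 2: 18 + 26 + ? → (1,2) = 54 − 44 = 10.
Column 3 must total 54; the given cells sum to 40, so (1,3) = 14.

30 10 14 / 2 18 34 / 22 26 6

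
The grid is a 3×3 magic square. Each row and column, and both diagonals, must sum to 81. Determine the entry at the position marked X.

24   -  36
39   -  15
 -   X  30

Using row 1: 24 + 36 + ? → (1,2) = 81 − 60 = 21.
Row 2 needs 81; the known cells sum to 54, so (2,2) = 27.
From column 1, 81 − (24 + 39) gives (3,1) = 18.
Using column 2: 21 + 27 + ? → (3,2) = 81 − 48 = 33.

33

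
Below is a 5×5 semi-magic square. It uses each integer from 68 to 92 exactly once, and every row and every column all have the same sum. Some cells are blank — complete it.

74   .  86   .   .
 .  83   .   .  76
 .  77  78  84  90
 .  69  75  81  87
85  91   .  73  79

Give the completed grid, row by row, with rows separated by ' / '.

74 80 86 92 68 / 82 83 89 70 76 / 71 77 78 84 90 / 88 69 75 81 87 / 85 91 72 73 79

The entries are 68 through 92, which sum to 2000, so each line sums to 2000/5 = 400.
The remaining cell in row 3 is (3,1) = 400 − 329 = 71.
Row 4 must total 400; the given cells sum to 312, so (4,1) = 88.
The remaining cell in row 5 is (5,3) = 400 − 328 = 72.
Column 1: 74 + 71 + 88 + 85 + ? = 400, so (2,1) = 82.
The remaining cell in column 2 is (1,2) = 400 − 320 = 80.
From column 3, 400 − (86 + 78 + 75 + 72) gives (2,3) = 89.
The remaining cell in column 5 is (1,5) = 400 − 332 = 68.
Row 1: 74 + 80 + 86 + 68 + ? = 400, so (1,4) = 92.
Row 2 must total 400; the given cells sum to 330, so (2,4) = 70.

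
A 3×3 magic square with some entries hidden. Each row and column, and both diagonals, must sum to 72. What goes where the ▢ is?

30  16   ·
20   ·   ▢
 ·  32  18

28

Row 1 needs 72; the known cells sum to 46, so (1,3) = 26.
The remaining cell in row 3 is (3,1) = 72 − 50 = 22.
From column 2, 72 − (16 + 32) gives (2,2) = 24.
From column 3, 72 − (26 + 18) gives (2,3) = 28.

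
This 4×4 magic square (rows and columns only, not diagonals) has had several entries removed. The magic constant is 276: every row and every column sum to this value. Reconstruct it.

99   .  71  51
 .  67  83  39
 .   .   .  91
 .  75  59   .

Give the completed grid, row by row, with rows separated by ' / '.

99 55 71 51 / 87 67 83 39 / 43 79 63 91 / 47 75 59 95

The remaining cell in row 1 is (1,2) = 276 − 221 = 55.
Row 2 needs 276; the known cells sum to 189, so (2,1) = 87.
The remaining cell in column 2 is (3,2) = 276 − 197 = 79.
The remaining cell in column 3 is (3,3) = 276 − 213 = 63.
Column 4 needs 276; the known cells sum to 181, so (4,4) = 95.
Row 3 needs 276; the known cells sum to 233, so (3,1) = 43.
Row 4: 75 + 59 + 95 + ? = 276, so (4,1) = 47.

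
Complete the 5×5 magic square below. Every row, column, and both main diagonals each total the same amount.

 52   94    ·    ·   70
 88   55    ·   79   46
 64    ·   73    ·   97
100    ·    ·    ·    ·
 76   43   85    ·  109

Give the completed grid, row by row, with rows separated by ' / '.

52 94 61 103 70 / 88 55 112 79 46 / 64 106 73 40 97 / 100 82 49 91 58 / 76 43 85 67 109

Column 1 is already complete: 52 + 88 + 64 + 100 + 76 = 380, so that is the magic constant.
The remaining cell in row 2 is (2,3) = 380 − 268 = 112.
Row 5 needs 380; the known cells sum to 313, so (5,4) = 67.
Column 5 must total 380; the given cells sum to 322, so (4,5) = 58.
Using main diagonal: 52 + 55 + 73 + 109 + ? → (4,4) = 380 − 289 = 91.
Anti-diagonal needs 380; the known cells sum to 298, so (4,2) = 82.
Row 4: 100 + 82 + 91 + 58 + ? = 380, so (4,3) = 49.
From column 2, 380 − (94 + 55 + 82 + 43) gives (3,2) = 106.
Using column 3: 112 + 73 + 49 + 85 + ? → (1,3) = 380 − 319 = 61.
Row 1 needs 380; the known cells sum to 277, so (1,4) = 103.
The remaining cell in row 3 is (3,4) = 380 − 340 = 40.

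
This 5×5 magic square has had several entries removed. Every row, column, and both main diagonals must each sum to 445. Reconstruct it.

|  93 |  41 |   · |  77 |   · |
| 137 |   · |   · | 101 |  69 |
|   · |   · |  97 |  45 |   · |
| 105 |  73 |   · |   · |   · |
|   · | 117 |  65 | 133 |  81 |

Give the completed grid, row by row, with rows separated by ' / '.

93 41 109 77 125 / 137 85 53 101 69 / 61 129 97 45 113 / 105 73 121 89 57 / 49 117 65 133 81

The remaining cell in row 5 is (5,1) = 445 − 396 = 49.
Column 1: 93 + 137 + 105 + 49 + ? = 445, so (3,1) = 61.
Using column 4: 77 + 101 + 45 + 133 + ? → (4,4) = 445 − 356 = 89.
Main diagonal must total 445; the given cells sum to 360, so (2,2) = 85.
Anti-diagonal needs 445; the known cells sum to 320, so (1,5) = 125.
The remaining cell in row 1 is (1,3) = 445 − 336 = 109.
Using row 2: 137 + 85 + 101 + 69 + ? → (2,3) = 445 − 392 = 53.
Column 2: 41 + 85 + 73 + 117 + ? = 445, so (3,2) = 129.
The remaining cell in column 3 is (4,3) = 445 − 324 = 121.
Row 3 must total 445; the given cells sum to 332, so (3,5) = 113.
From row 4, 445 − (105 + 73 + 121 + 89) gives (4,5) = 57.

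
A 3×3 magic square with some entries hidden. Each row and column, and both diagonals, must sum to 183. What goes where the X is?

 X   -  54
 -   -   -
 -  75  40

82

Row 3 needs 183; the known cells sum to 115, so (3,1) = 68.
The remaining cell in column 3 is (2,3) = 183 − 94 = 89.
Using anti-diagonal: 54 + 68 + ? → (2,2) = 183 − 122 = 61.
Row 2 needs 183; the known cells sum to 150, so (2,1) = 33.
Column 1: 33 + 68 + ? = 183, so (1,1) = 82.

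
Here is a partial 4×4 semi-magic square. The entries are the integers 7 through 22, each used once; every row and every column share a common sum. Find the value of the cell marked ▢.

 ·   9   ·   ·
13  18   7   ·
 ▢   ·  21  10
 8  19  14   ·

15

The entries are 7 through 22, which sum to 232, so each line sums to 232/4 = 58.
The remaining cell in row 2 is (2,4) = 58 − 38 = 20.
Row 4: 8 + 19 + 14 + ? = 58, so (4,4) = 17.
Column 2 must total 58; the given cells sum to 46, so (3,2) = 12.
The remaining cell in column 3 is (1,3) = 58 − 42 = 16.
Column 4 must total 58; the given cells sum to 47, so (1,4) = 11.
Row 1 needs 58; the known cells sum to 36, so (1,1) = 22.
Row 3 must total 58; the given cells sum to 43, so (3,1) = 15.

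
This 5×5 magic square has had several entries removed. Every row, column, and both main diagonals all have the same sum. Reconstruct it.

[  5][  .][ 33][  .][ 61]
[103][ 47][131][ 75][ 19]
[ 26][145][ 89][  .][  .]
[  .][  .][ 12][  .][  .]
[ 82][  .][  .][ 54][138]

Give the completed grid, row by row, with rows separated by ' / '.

5 124 33 152 61 / 103 47 131 75 19 / 26 145 89 -2 117 / 159 68 12 96 40 / 82 -9 110 54 138

Row 2 is already complete: 103 + 47 + 131 + 75 + 19 = 375, so that is the magic constant.
Column 1 must total 375; the given cells sum to 216, so (4,1) = 159.
Column 3 must total 375; the given cells sum to 265, so (5,3) = 110.
Main diagonal must total 375; the given cells sum to 279, so (4,4) = 96.
Anti-diagonal: 61 + 75 + 89 + 82 + ? = 375, so (4,2) = 68.
Row 4: 159 + 68 + 12 + 96 + ? = 375, so (4,5) = 40.
The remaining cell in row 5 is (5,2) = 375 − 384 = -9.
Column 2 must total 375; the given cells sum to 251, so (1,2) = 124.
Column 5 must total 375; the given cells sum to 258, so (3,5) = 117.
From row 1, 375 − (5 + 124 + 33 + 61) gives (1,4) = 152.
The remaining cell in row 3 is (3,4) = 375 − 377 = -2.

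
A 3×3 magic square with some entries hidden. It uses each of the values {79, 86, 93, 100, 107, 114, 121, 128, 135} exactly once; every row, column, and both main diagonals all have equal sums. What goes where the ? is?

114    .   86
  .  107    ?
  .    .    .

135

The 9 entries sum to 963, so each line sums to 963/3 = 321.
Row 1 needs 321; the known cells sum to 200, so (1,2) = 121.
Column 2: 121 + 107 + ? = 321, so (3,2) = 93.
Main diagonal must total 321; the given cells sum to 221, so (3,3) = 100.
Anti-diagonal needs 321; the known cells sum to 193, so (3,1) = 128.
Column 1: 114 + 128 + ? = 321, so (2,1) = 79.
Column 3: 86 + 100 + ? = 321, so (2,3) = 135.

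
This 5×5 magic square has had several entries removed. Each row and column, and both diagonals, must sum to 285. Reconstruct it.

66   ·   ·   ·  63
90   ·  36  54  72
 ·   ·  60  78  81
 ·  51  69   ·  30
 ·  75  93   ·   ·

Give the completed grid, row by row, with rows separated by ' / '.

From row 2, 285 − (90 + 36 + 54 + 72) gives (2,2) = 33.
Column 3: 36 + 60 + 69 + 93 + ? = 285, so (1,3) = 27.
The remaining cell in column 5 is (5,5) = 285 − 246 = 39.
Using main diagonal: 66 + 33 + 60 + 39 + ? → (4,4) = 285 − 198 = 87.
Using anti-diagonal: 63 + 54 + 60 + 51 + ? → (5,1) = 285 − 228 = 57.
From row 4, 285 − (51 + 69 + 87 + 30) gives (4,1) = 48.
Using row 5: 57 + 75 + 93 + 39 + ? → (5,4) = 285 − 264 = 21.
Using column 1: 66 + 90 + 48 + 57 + ? → (3,1) = 285 − 261 = 24.
Using column 4: 54 + 78 + 87 + 21 + ? → (1,4) = 285 − 240 = 45.
From row 1, 285 − (66 + 27 + 45 + 63) gives (1,2) = 84.
Using row 3: 24 + 60 + 78 + 81 + ? → (3,2) = 285 − 243 = 42.

66 84 27 45 63 / 90 33 36 54 72 / 24 42 60 78 81 / 48 51 69 87 30 / 57 75 93 21 39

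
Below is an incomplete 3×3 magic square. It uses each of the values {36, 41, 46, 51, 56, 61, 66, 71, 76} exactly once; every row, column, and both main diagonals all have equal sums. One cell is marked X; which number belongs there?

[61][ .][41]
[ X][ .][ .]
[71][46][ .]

The 9 entries sum to 504, so each line sums to 504/3 = 168.
From row 1, 168 − (61 + 41) gives (1,2) = 66.
The remaining cell in row 3 is (3,3) = 168 − 117 = 51.
Column 1 must total 168; the given cells sum to 132, so (2,1) = 36.

36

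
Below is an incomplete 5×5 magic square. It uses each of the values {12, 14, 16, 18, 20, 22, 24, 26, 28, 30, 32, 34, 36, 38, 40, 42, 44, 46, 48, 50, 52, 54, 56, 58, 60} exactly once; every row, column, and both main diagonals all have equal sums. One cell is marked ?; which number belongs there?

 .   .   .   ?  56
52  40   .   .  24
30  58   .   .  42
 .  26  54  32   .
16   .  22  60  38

The 25 entries sum to 900, so each line sums to 900/5 = 180.
The remaining cell in row 5 is (5,2) = 180 − 136 = 44.
Column 2 must total 180; the given cells sum to 168, so (1,2) = 12.
From column 5, 180 − (56 + 24 + 42 + 38) gives (4,5) = 20.
Row 4 must total 180; the given cells sum to 132, so (4,1) = 48.
The remaining cell in column 1 is (1,1) = 180 − 146 = 34.
Main diagonal: 34 + 40 + 32 + 38 + ? = 180, so (3,3) = 36.
Anti-diagonal: 56 + 36 + 26 + 16 + ? = 180, so (2,4) = 46.
Using row 2: 52 + 40 + 46 + 24 + ? → (2,3) = 180 − 162 = 18.
Row 3: 30 + 58 + 36 + 42 + ? = 180, so (3,4) = 14.
Column 3: 18 + 36 + 54 + 22 + ? = 180, so (1,3) = 50.
Column 4: 46 + 14 + 32 + 60 + ? = 180, so (1,4) = 28.

28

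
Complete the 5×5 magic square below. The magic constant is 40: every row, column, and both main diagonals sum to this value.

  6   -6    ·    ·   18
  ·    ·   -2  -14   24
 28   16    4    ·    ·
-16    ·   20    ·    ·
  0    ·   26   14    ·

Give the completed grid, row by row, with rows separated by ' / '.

6 -6 -8 30 18 / 22 10 -2 -14 24 / 28 16 4 2 -10 / -16 32 20 8 -4 / 0 -12 26 14 12

Using column 1: 6 + 28 + (-16) + 0 + ? → (2,1) = 40 − 18 = 22.
Column 3: -2 + 4 + 20 + 26 + ? = 40, so (1,3) = -8.
Anti-diagonal needs 40; the known cells sum to 8, so (4,2) = 32.
The remaining cell in row 1 is (1,4) = 40 − 10 = 30.
From row 2, 40 − (22 + (-2) + (-14) + 24) gives (2,2) = 10.
The remaining cell in column 2 is (5,2) = 40 − 52 = -12.
From row 5, 40 − (0 + (-12) + 26 + 14) gives (5,5) = 12.
Main diagonal needs 40; the known cells sum to 32, so (4,4) = 8.
Row 4 needs 40; the known cells sum to 44, so (4,5) = -4.
Column 4: 30 + (-14) + 8 + 14 + ? = 40, so (3,4) = 2.
Using column 5: 18 + 24 + (-4) + 12 + ? → (3,5) = 40 − 50 = -10.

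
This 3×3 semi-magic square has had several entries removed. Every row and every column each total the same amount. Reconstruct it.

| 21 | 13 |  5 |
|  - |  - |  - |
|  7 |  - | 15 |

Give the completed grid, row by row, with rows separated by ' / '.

21 13 5 / 11 9 19 / 7 17 15

Row 1 is already complete: 21 + 13 + 5 = 39, so that is the magic constant.
The remaining cell in row 3 is (3,2) = 39 − 22 = 17.
Column 1: 21 + 7 + ? = 39, so (2,1) = 11.
Column 2: 13 + 17 + ? = 39, so (2,2) = 9.
Column 3: 5 + 15 + ? = 39, so (2,3) = 19.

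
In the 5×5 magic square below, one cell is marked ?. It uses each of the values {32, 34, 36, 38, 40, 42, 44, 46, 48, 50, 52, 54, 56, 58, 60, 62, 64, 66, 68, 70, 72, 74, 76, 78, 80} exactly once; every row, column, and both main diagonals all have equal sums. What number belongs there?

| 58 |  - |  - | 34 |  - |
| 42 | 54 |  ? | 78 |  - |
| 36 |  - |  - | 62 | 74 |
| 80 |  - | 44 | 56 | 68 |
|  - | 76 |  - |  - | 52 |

The 25 entries sum to 1400, so each line sums to 1400/5 = 280.
Row 4: 80 + 44 + 56 + 68 + ? = 280, so (4,2) = 32.
Column 1 needs 280; the known cells sum to 216, so (5,1) = 64.
Column 4 must total 280; the given cells sum to 230, so (5,4) = 50.
From main diagonal, 280 − (58 + 54 + 56 + 52) gives (3,3) = 60.
Anti-diagonal needs 280; the known cells sum to 234, so (1,5) = 46.
Row 3: 36 + 60 + 62 + 74 + ? = 280, so (3,2) = 48.
Using row 5: 64 + 76 + 50 + 52 + ? → (5,3) = 280 − 242 = 38.
Column 2 must total 280; the given cells sum to 210, so (1,2) = 70.
Column 5 needs 280; the known cells sum to 240, so (2,5) = 40.
From row 1, 280 − (58 + 70 + 34 + 46) gives (1,3) = 72.
Row 2 needs 280; the known cells sum to 214, so (2,3) = 66.

66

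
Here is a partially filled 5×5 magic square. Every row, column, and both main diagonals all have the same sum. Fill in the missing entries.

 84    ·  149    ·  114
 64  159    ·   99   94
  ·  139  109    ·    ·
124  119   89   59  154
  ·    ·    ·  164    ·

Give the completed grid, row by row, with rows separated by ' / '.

84 54 149 144 114 / 64 159 129 99 94 / 169 139 109 79 49 / 124 119 89 59 154 / 104 74 69 164 134

Row 4 is already complete: 124 + 119 + 89 + 59 + 154 = 545, so that is the magic constant.
Row 2 must total 545; the given cells sum to 416, so (2,3) = 129.
Column 3 needs 545; the known cells sum to 476, so (5,3) = 69.
From main diagonal, 545 − (84 + 159 + 109 + 59) gives (5,5) = 134.
The remaining cell in anti-diagonal is (5,1) = 545 − 441 = 104.
From row 5, 545 − (104 + 69 + 164 + 134) gives (5,2) = 74.
The remaining cell in column 1 is (3,1) = 545 − 376 = 169.
The remaining cell in column 2 is (1,2) = 545 − 491 = 54.
The remaining cell in column 5 is (3,5) = 545 − 496 = 49.
Using row 1: 84 + 54 + 149 + 114 + ? → (1,4) = 545 − 401 = 144.
Row 3 needs 545; the known cells sum to 466, so (3,4) = 79.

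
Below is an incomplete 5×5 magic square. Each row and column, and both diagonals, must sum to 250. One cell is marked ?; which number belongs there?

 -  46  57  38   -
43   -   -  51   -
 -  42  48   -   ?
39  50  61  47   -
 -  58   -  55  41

45

Row 4 needs 250; the known cells sum to 197, so (4,5) = 53.
Using column 2: 46 + 42 + 50 + 58 + ? → (2,2) = 250 − 196 = 54.
Using column 4: 38 + 51 + 47 + 55 + ? → (3,4) = 250 − 191 = 59.
The remaining cell in main diagonal is (1,1) = 250 − 190 = 60.
From row 1, 250 − (60 + 46 + 57 + 38) gives (1,5) = 49.
Anti-diagonal must total 250; the given cells sum to 198, so (5,1) = 52.
The remaining cell in row 5 is (5,3) = 250 − 206 = 44.
From column 1, 250 − (60 + 43 + 39 + 52) gives (3,1) = 56.
The remaining cell in column 3 is (2,3) = 250 − 210 = 40.
The remaining cell in row 2 is (2,5) = 250 − 188 = 62.
From row 3, 250 − (56 + 42 + 48 + 59) gives (3,5) = 45.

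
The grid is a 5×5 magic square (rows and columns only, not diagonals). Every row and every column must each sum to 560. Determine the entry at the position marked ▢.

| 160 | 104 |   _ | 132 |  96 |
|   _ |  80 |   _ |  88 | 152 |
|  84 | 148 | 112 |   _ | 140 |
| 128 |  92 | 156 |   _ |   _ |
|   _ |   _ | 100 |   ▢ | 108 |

144

Row 1: 160 + 104 + 132 + 96 + ? = 560, so (1,3) = 68.
Row 3 needs 560; the known cells sum to 484, so (3,4) = 76.
Column 2: 104 + 80 + 148 + 92 + ? = 560, so (5,2) = 136.
From column 3, 560 − (68 + 112 + 156 + 100) gives (2,3) = 124.
Column 5 must total 560; the given cells sum to 496, so (4,5) = 64.
Row 2 must total 560; the given cells sum to 444, so (2,1) = 116.
From row 4, 560 − (128 + 92 + 156 + 64) gives (4,4) = 120.
Using column 1: 160 + 116 + 84 + 128 + ? → (5,1) = 560 − 488 = 72.
Column 4 must total 560; the given cells sum to 416, so (5,4) = 144.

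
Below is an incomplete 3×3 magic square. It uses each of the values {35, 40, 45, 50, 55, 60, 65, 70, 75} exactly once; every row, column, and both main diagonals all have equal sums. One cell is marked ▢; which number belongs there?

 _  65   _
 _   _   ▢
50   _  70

The 9 entries sum to 495, so each line sums to 495/3 = 165.
Row 3: 50 + 70 + ? = 165, so (3,2) = 45.
The remaining cell in column 2 is (2,2) = 165 − 110 = 55.
From main diagonal, 165 − (55 + 70) gives (1,1) = 40.
From anti-diagonal, 165 − (55 + 50) gives (1,3) = 60.
From column 1, 165 − (40 + 50) gives (2,1) = 75.
Column 3 needs 165; the known cells sum to 130, so (2,3) = 35.

35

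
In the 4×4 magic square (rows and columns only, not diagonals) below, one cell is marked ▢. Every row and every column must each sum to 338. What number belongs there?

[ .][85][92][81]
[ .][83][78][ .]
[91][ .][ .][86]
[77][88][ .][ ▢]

Row 1: 85 + 92 + 81 + ? = 338, so (1,1) = 80.
Column 1: 80 + 91 + 77 + ? = 338, so (2,1) = 90.
Column 2 needs 338; the known cells sum to 256, so (3,2) = 82.
Row 2 must total 338; the given cells sum to 251, so (2,4) = 87.
Row 3 must total 338; the given cells sum to 259, so (3,3) = 79.
Using column 3: 92 + 78 + 79 + ? → (4,3) = 338 − 249 = 89.
Column 4: 81 + 87 + 86 + ? = 338, so (4,4) = 84.

84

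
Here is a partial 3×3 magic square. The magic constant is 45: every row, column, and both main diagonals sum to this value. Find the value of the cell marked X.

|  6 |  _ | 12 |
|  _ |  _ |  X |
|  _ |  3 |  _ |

9

Row 1: 6 + 12 + ? = 45, so (1,2) = 27.
From column 2, 45 − (27 + 3) gives (2,2) = 15.
Main diagonal needs 45; the known cells sum to 21, so (3,3) = 24.
Anti-diagonal needs 45; the known cells sum to 27, so (3,1) = 18.
Using column 1: 6 + 18 + ? → (2,1) = 45 − 24 = 21.
Column 3: 12 + 24 + ? = 45, so (2,3) = 9.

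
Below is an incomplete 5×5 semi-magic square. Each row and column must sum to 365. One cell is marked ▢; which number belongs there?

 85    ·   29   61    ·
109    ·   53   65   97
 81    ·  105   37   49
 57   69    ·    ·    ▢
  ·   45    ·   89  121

Row 2 must total 365; the given cells sum to 324, so (2,2) = 41.
Row 3 must total 365; the given cells sum to 272, so (3,2) = 93.
Using column 1: 85 + 109 + 81 + 57 + ? → (5,1) = 365 − 332 = 33.
From column 2, 365 − (41 + 93 + 69 + 45) gives (1,2) = 117.
Column 4 needs 365; the known cells sum to 252, so (4,4) = 113.
Row 1 needs 365; the known cells sum to 292, so (1,5) = 73.
Using row 5: 33 + 45 + 89 + 121 + ? → (5,3) = 365 − 288 = 77.
The remaining cell in column 3 is (4,3) = 365 − 264 = 101.
Column 5 needs 365; the known cells sum to 340, so (4,5) = 25.

25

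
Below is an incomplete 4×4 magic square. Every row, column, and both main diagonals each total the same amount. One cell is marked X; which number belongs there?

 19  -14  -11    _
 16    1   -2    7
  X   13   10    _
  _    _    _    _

Row 2 is complete and sums to 22; that is the magic constant.
Using row 1: 19 + (-14) + (-11) + ? → (1,4) = 22 − (-6) = 28.
From column 2, 22 − (-14 + 1 + 13) gives (4,2) = 22.
From column 3, 22 − (-11 + (-2) + 10) gives (4,3) = 25.
The remaining cell in main diagonal is (4,4) = 22 − 30 = -8.
The remaining cell in anti-diagonal is (4,1) = 22 − 39 = -17.
Using column 1: 19 + 16 + (-17) + ? → (3,1) = 22 − 18 = 4.

4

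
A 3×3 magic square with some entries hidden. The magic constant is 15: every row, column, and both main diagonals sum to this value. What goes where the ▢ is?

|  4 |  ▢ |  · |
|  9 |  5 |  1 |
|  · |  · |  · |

Using column 1: 4 + 9 + ? → (3,1) = 15 − 13 = 2.
Main diagonal: 4 + 5 + ? = 15, so (3,3) = 6.
Using anti-diagonal: 5 + 2 + ? → (1,3) = 15 − 7 = 8.
The remaining cell in row 1 is (1,2) = 15 − 12 = 3.

3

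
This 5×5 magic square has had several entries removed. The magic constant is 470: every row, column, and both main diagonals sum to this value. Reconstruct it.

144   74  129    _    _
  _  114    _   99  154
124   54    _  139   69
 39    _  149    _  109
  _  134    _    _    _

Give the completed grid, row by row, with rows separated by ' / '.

Row 3 must total 470; the given cells sum to 386, so (3,3) = 84.
Using column 2: 74 + 114 + 54 + 134 + ? → (4,2) = 470 − 376 = 94.
The remaining cell in row 4 is (4,4) = 470 − 391 = 79.
From main diagonal, 470 − (144 + 114 + 84 + 79) gives (5,5) = 49.
Using column 5: 154 + 69 + 109 + 49 + ? → (1,5) = 470 − 381 = 89.
From anti-diagonal, 470 − (89 + 99 + 84 + 94) gives (5,1) = 104.
Row 1: 144 + 74 + 129 + 89 + ? = 470, so (1,4) = 34.
The remaining cell in column 1 is (2,1) = 470 − 411 = 59.
Column 4 needs 470; the known cells sum to 351, so (5,4) = 119.
The remaining cell in row 2 is (2,3) = 470 − 426 = 44.
Row 5: 104 + 134 + 119 + 49 + ? = 470, so (5,3) = 64.

144 74 129 34 89 / 59 114 44 99 154 / 124 54 84 139 69 / 39 94 149 79 109 / 104 134 64 119 49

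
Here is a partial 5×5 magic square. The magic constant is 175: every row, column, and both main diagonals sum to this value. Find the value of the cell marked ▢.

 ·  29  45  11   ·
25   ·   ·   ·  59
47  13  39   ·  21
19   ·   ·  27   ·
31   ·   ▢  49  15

23

Row 3 needs 175; the known cells sum to 120, so (3,4) = 55.
From column 1, 175 − (25 + 47 + 19 + 31) gives (1,1) = 53.
The remaining cell in column 4 is (2,4) = 175 − 142 = 33.
Main diagonal: 53 + 39 + 27 + 15 + ? = 175, so (2,2) = 41.
Row 1 needs 175; the known cells sum to 138, so (1,5) = 37.
The remaining cell in row 2 is (2,3) = 175 − 158 = 17.
Column 5 needs 175; the known cells sum to 132, so (4,5) = 43.
Anti-diagonal must total 175; the given cells sum to 140, so (4,2) = 35.
From row 4, 175 − (19 + 35 + 27 + 43) gives (4,3) = 51.
Column 2 needs 175; the known cells sum to 118, so (5,2) = 57.
From column 3, 175 − (45 + 17 + 39 + 51) gives (5,3) = 23.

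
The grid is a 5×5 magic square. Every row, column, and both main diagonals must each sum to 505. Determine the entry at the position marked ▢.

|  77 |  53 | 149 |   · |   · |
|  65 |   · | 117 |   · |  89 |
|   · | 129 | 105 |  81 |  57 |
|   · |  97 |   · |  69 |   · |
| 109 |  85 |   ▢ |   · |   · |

61

Row 3: 129 + 105 + 81 + 57 + ? = 505, so (3,1) = 133.
Column 1 must total 505; the given cells sum to 384, so (4,1) = 121.
Using column 2: 53 + 129 + 97 + 85 + ? → (2,2) = 505 − 364 = 141.
Main diagonal needs 505; the known cells sum to 392, so (5,5) = 113.
From row 2, 505 − (65 + 141 + 117 + 89) gives (2,4) = 93.
From anti-diagonal, 505 − (93 + 105 + 97 + 109) gives (1,5) = 101.
From row 1, 505 − (77 + 53 + 149 + 101) gives (1,4) = 125.
From column 4, 505 − (125 + 93 + 81 + 69) gives (5,4) = 137.
Column 5 must total 505; the given cells sum to 360, so (4,5) = 145.
Row 4: 121 + 97 + 69 + 145 + ? = 505, so (4,3) = 73.
From row 5, 505 − (109 + 85 + 137 + 113) gives (5,3) = 61.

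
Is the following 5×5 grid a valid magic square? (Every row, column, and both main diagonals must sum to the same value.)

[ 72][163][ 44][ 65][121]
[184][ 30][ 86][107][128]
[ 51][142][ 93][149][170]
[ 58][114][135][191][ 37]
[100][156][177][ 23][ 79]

No — row 1 sums to 465 but anti-diagonal sums to 535.

Row 1: 72 + 163 + 44 + 65 + 121 = 465.
Row 2: 184 + 30 + 86 + 107 + 128 = 535.
Row 3: 51 + 142 + 93 + 149 + 170 = 605.
Row 4: 58 + 114 + 135 + 191 + 37 = 535.
Row 5: 100 + 156 + 177 + 23 + 79 = 535.
Column 1: 72 + 184 + 51 + 58 + 100 = 465.
Column 2: 163 + 30 + 142 + 114 + 156 = 605.
Column 3: 44 + 86 + 93 + 135 + 177 = 535.
Column 4: 65 + 107 + 149 + 191 + 23 = 535.
Column 5: 121 + 128 + 170 + 37 + 79 = 535.
Main diagonal: 72 + 30 + 93 + 191 + 79 = 465.
Anti-diagonal: 121 + 107 + 93 + 114 + 100 = 535.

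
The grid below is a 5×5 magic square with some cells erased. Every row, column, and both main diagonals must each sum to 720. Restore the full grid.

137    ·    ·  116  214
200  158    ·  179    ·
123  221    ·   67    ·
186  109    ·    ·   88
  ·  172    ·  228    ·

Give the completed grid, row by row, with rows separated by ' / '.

Using column 1: 137 + 200 + 123 + 186 + ? → (5,1) = 720 − 646 = 74.
Column 2 needs 720; the known cells sum to 660, so (1,2) = 60.
From column 4, 720 − (116 + 179 + 67 + 228) gives (4,4) = 130.
Anti-diagonal: 214 + 179 + 109 + 74 + ? = 720, so (3,3) = 144.
Row 1 needs 720; the known cells sum to 527, so (1,3) = 193.
Row 3: 123 + 221 + 144 + 67 + ? = 720, so (3,5) = 165.
Row 4 must total 720; the given cells sum to 513, so (4,3) = 207.
Using main diagonal: 137 + 158 + 144 + 130 + ? → (5,5) = 720 − 569 = 151.
Using row 5: 74 + 172 + 228 + 151 + ? → (5,3) = 720 − 625 = 95.
Column 3: 193 + 144 + 207 + 95 + ? = 720, so (2,3) = 81.
The remaining cell in column 5 is (2,5) = 720 − 618 = 102.

137 60 193 116 214 / 200 158 81 179 102 / 123 221 144 67 165 / 186 109 207 130 88 / 74 172 95 228 151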